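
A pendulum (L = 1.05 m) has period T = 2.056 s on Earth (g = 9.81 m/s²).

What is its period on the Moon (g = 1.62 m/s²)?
T = 2π√(L/g), so T_moon/T_earth = √(g_earth/g_moon)
T_moon = 2π√(1.05/1.62) = 5.058 s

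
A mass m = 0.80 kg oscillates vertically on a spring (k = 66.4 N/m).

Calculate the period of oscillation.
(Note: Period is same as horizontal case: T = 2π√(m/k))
T = 2π√(m/k) = 2π√(0.8/66.4) = 0.6897 s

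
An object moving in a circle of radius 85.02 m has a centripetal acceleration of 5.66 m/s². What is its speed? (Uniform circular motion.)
v = √(a_c × r) = √(5.66 × 85.02) = 21.94 m/s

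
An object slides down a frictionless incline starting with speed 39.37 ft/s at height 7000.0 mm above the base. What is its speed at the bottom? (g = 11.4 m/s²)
½mv₀² + mgh = ½mv² → v = √(v₀² + 2gh) = √(12² + 2×11.4×7) = 17.42 m/s = 57.17 ft/s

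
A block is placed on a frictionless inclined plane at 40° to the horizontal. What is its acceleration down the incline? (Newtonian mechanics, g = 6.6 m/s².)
a = g sin(θ) = 6.6 × sin(40°) = 6.6 × 0.6428 = 4.24 m/s²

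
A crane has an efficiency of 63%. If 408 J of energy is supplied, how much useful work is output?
W_out = η × W_in = 0.63 × 408 = 257.04 J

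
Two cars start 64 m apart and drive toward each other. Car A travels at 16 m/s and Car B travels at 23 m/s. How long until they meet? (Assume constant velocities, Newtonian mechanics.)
Combined speed: v_combined = 16 + 23 = 39 m/s
Time to meet: t = d/39 = 64/39 = 1.64 s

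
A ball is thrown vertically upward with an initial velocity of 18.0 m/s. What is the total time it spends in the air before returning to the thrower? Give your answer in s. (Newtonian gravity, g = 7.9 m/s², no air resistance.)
t_total = 2v₀/g = 4.557 s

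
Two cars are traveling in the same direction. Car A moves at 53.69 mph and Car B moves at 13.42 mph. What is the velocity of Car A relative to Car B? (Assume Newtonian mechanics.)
v_rel = v_A - v_B = 53.69 - 13.42 = 40.27 mph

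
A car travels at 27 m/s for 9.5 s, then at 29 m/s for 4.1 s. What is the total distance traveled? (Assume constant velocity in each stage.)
d₁ = v₁t₁ = 27 × 9.5 = 256.5 m
d₂ = v₂t₂ = 29 × 4.1 = 118.9 m
d_total = 256.5 + 118.9 = 375.4 m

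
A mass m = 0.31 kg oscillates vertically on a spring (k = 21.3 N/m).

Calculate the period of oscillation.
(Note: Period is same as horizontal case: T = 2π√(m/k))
T = 2π√(m/k) = 2π√(0.31/21.3) = 0.758 s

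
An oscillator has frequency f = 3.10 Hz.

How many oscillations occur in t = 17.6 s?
n = f×t = 3.1×17.6 = 54.56 oscillations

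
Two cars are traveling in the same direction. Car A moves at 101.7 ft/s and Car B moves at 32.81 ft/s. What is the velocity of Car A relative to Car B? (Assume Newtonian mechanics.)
v_rel = v_A - v_B = 101.7 - 32.81 = 68.89 ft/s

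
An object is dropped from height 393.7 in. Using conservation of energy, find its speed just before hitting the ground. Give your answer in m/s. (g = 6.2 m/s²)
mgh = ½mv² → v = √(2gh) = √(2×6.2×10) = 11.14 m/s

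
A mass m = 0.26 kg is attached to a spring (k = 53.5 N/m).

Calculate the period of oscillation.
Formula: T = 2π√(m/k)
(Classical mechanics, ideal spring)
T = 2π√(m/k) = 2π√(0.26/53.5) = 0.438 s; f = 1/T = 2.283 Hz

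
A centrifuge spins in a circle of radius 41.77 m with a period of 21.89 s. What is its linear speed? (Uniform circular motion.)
v = 2πr/T = 2π×41.77/21.89 = 11.99 m/s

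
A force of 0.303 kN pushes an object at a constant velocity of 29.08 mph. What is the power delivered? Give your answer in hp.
P = Fv = 303 N × 13 m/s = 3939 W = 5.282 hp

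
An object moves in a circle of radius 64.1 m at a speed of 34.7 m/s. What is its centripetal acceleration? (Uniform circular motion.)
a_c = v²/r = 34.7²/64.1 = 1204.09/64.1 = 18.78 m/s²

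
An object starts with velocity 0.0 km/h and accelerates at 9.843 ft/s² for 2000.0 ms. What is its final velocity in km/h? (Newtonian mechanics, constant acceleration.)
v = v₀ + at (with unit conversion) = 21.6 km/h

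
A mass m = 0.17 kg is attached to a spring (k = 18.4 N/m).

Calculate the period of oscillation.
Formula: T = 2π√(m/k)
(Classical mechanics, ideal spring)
T = 2π√(m/k) = 2π√(0.17/18.4) = 0.6039 s; f = 1/T = 1.656 Hz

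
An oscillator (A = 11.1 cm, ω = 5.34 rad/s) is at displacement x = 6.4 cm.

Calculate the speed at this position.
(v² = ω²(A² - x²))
v = ω√(A² − x²) = 5.34×√(0.111² − 0.064²) = 0.4843 m/s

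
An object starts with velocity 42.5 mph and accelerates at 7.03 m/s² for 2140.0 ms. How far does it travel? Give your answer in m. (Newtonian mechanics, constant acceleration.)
d = v₀t + ½at² (with unit conversion) = 56.76 m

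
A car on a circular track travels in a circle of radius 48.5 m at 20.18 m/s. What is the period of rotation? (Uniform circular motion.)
T = 2πr/v = 2π×48.5/20.18 = 15.1 s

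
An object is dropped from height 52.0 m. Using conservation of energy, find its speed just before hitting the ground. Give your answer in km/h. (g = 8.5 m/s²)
mgh = ½mv² → v = √(2gh) = √(2×8.5×52) = 29.73 m/s = 107.0 km/h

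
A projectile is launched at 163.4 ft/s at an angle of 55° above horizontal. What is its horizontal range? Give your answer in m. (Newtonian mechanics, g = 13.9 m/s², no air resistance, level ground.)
R = v₀² sin(2θ) / g (with unit conversion) = 167.7 m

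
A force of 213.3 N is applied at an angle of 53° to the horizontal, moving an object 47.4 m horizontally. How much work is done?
W = Fd cosθ = 213.3×47.4×cos(53°) = 6084.6 J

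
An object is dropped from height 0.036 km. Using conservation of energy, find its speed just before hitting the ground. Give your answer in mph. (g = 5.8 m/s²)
mgh = ½mv² → v = √(2gh) = √(2×5.8×36) = 20.44 m/s = 45.71 mph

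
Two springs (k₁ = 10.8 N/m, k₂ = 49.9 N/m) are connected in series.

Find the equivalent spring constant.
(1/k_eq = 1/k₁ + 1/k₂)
1/k_eq = 1/10.8 + 1/49.9 = 0.11263; k_eq = 8.878 N/m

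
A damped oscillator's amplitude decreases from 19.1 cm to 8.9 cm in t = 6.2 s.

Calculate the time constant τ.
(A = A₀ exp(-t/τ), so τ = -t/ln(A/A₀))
A/A₀ = 8.9/19.1 = 0.466; ln(A/A₀) = -0.7636
τ = −t/ln(A/A₀) = −6.2/-0.7636 = 8.119 s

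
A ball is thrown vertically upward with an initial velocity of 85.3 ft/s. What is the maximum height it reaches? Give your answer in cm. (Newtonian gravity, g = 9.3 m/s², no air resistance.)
h_max = v₀²/(2g) (with unit conversion) = 3634.0 cm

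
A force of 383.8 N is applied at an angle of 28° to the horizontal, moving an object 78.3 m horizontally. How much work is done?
W = Fd cosθ = 383.8×78.3×cos(28°) = 26534.0 J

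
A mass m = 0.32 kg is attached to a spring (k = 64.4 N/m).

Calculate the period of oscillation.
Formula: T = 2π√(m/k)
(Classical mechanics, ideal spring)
T = 2π√(m/k) = 2π√(0.32/64.4) = 0.4429 s; f = 1/T = 2.258 Hz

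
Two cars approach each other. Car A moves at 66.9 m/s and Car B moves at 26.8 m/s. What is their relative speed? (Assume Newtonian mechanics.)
v_rel = v_A + v_B = 66.9 + 26.8 = 93.7 m/s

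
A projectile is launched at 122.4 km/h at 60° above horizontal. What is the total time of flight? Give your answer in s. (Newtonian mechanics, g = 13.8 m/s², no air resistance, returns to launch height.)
T = 2v₀sin(θ)/g (with unit conversion) = 4.267 s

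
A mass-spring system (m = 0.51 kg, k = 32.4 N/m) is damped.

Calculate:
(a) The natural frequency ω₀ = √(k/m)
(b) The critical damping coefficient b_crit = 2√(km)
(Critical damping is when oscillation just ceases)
ω₀ = √(k/m) = √(32.4/0.51) = 7.971 rad/s
b_crit = 2√(km) = 2√(32.4×0.51) = 8.13 kg/s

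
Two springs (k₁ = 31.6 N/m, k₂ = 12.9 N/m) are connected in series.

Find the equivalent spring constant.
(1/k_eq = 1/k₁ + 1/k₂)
1/k_eq = 1/31.6 + 1/12.9 = 0.10916; k_eq = 9.16 N/m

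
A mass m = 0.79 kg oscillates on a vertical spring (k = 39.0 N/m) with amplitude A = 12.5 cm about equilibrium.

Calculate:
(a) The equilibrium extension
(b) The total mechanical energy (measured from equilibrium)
x_eq = mg/k = 0.79×9.81/39.0 = 0.1987 m = 19.87 cm
E = ½kA² = ½×39.0×(0.125)² = 0.3047 J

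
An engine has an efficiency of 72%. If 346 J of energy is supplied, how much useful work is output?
W_out = η × W_in = 0.72 × 346 = 249.12 J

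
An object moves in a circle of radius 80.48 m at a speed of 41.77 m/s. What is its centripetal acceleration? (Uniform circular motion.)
a_c = v²/r = 41.77²/80.48 = 1744.73/80.48 = 21.68 m/s²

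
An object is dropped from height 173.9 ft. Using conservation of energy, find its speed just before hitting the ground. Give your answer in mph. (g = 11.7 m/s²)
mgh = ½mv² → v = √(2gh) = √(2×11.7×53) = 35.22 m/s = 78.78 mph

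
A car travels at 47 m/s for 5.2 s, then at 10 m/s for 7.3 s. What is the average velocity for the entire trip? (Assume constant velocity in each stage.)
d₁ = v₁t₁ = 47 × 5.2 = 244.4 m
d₂ = v₂t₂ = 10 × 7.3 = 73 m
d_total = 317.4 m, t_total = 12.5 s
v_avg = d_total/t_total = 317.4/12.5 = 25.39 m/s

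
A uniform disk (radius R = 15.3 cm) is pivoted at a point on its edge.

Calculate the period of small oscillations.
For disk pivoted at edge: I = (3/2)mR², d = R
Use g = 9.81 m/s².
I/m = (3/2)R² = 0.03511 m²; d = R = 0.153 m
T = 2π√((3/2)R²/(gR)) = 2π√(3R/(2g)) = 0.961 s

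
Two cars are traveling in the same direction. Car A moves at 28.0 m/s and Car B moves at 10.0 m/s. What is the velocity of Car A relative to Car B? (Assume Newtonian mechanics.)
v_rel = v_A - v_B = 28.0 - 10.0 = 18.0 m/s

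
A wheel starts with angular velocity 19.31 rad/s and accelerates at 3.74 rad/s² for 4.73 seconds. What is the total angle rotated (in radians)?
θ = ω₀t + ½αt² = 19.31×4.73 + ½×3.74×4.73² = 133.17 rad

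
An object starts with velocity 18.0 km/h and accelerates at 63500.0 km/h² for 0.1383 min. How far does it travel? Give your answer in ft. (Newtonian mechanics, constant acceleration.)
d = v₀t + ½at² (with unit conversion) = 689.6 ft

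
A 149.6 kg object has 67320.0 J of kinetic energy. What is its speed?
KE = ½mv² → v = √(2KE/m) = √(2×67320.0/149.6) = 30.0 m/s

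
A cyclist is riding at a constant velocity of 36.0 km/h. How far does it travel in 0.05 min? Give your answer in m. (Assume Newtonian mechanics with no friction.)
d = vt (with unit conversion) = 30.0 m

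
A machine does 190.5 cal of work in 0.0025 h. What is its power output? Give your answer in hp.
P = W/t = 797.1 J / 9 s = 88.56 W = 0.1188 hp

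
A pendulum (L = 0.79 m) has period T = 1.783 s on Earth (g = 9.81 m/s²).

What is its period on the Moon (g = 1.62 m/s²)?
T = 2π√(L/g), so T_moon/T_earth = √(g_earth/g_moon)
T_moon = 2π√(0.79/1.62) = 4.388 s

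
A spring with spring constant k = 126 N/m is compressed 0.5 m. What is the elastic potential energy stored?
PE = ½kx² = ½×126×0.5² = 15.75 J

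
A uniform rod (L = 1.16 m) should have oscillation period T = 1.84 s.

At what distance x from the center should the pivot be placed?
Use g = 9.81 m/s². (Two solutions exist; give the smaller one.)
T = 2π√((L²/12 + x²)/(gx)). Let c = T²g/(4π²) = 0.8413.
x² − cx + L²/12 = 0 → x = (c − √(c² − L²/3))/2 = 0.1661 m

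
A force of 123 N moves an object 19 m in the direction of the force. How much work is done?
W = Fd = 123×19 = 2337.0 J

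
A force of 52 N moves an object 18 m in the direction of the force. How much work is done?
W = Fd = 52×18 = 936.0 J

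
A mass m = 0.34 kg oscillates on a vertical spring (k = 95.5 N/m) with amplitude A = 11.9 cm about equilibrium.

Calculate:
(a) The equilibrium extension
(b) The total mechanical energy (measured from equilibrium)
x_eq = mg/k = 0.34×9.81/95.5 = 0.03493 m = 3.493 cm
E = ½kA² = ½×95.5×(0.119)² = 0.6762 J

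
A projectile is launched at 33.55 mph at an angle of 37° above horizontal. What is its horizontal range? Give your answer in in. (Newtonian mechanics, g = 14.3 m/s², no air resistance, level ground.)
R = v₀² sin(2θ) / g (with unit conversion) = 595.3 in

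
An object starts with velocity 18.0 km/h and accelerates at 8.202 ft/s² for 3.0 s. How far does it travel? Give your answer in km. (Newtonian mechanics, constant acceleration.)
d = v₀t + ½at² (with unit conversion) = 0.02625 km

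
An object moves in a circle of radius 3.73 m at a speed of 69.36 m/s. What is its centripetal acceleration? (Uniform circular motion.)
a_c = v²/r = 69.36²/3.73 = 4810.81/3.73 = 1289.76 m/s²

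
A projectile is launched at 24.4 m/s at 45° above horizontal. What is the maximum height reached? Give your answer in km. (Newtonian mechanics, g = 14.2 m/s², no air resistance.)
H = v₀²sin²(θ)/(2g) (with unit conversion) = 0.01048 km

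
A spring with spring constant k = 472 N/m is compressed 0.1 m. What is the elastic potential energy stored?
PE = ½kx² = ½×472×0.1² = 2.36 J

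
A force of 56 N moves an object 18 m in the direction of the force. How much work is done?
W = Fd = 56×18 = 1008.0 J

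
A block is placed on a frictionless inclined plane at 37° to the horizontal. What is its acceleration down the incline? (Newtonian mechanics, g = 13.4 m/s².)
a = g sin(θ) = 13.4 × sin(37°) = 13.4 × 0.6018 = 8.06 m/s²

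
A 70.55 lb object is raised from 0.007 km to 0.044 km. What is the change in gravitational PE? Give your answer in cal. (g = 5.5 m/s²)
ΔPE = mg(h₂ − h₁) = 32 kg × 5.5 m/s² × (44 − 7) m = 6512 J = 1556.0 cal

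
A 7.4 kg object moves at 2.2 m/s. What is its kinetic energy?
KE = ½mv² = ½×7.4×2.2² = 17.908 J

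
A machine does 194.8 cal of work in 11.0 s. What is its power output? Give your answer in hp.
P = W/t = 815 J / 11 s = 74.09 W = 0.09936 hp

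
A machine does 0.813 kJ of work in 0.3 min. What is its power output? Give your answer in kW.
P = W/t = 813 J / 18 s = 45.17 W = 0.04517 kW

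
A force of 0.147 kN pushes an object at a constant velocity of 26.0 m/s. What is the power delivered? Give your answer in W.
P = Fv = 147 N × 26 m/s = 3822 W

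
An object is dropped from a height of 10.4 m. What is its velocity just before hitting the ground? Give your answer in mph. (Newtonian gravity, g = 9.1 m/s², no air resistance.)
v = √(2gh) (with unit conversion) = 30.78 mph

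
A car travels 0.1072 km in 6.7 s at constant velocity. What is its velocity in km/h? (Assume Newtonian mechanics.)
v = d/t (with unit conversion) = 57.6 km/h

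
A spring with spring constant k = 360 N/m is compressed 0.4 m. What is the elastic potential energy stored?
PE = ½kx² = ½×360×0.4² = 28.8 J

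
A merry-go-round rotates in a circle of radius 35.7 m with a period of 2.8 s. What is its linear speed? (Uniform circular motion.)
v = 2πr/T = 2π×35.7/2.8 = 80.11 m/s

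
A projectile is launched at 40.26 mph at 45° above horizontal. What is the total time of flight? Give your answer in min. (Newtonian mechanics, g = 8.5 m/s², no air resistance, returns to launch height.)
T = 2v₀sin(θ)/g (with unit conversion) = 0.04991 min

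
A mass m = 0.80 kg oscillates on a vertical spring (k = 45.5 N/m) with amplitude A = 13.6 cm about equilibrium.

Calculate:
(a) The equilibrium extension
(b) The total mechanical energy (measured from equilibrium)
x_eq = mg/k = 0.8×9.81/45.5 = 0.1725 m = 17.25 cm
E = ½kA² = ½×45.5×(0.136)² = 0.4208 J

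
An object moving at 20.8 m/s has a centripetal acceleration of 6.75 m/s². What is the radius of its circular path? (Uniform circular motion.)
r = v²/a_c = 20.8²/6.75 = 64.09 m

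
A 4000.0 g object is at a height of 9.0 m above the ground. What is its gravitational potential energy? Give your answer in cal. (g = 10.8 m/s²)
PE = mgh = 4 kg × 10.8 m/s² × 9 m = 388.8 J = 92.93 cal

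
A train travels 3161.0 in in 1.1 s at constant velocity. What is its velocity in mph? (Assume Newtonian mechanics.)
v = d/t (with unit conversion) = 163.3 mph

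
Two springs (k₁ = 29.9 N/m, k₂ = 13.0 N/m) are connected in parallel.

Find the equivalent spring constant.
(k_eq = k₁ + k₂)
k_eq = k₁ + k₂ = 29.9 + 13.0 = 42.9 N/m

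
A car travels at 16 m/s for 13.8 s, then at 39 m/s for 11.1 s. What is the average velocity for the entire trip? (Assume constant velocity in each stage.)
d₁ = v₁t₁ = 16 × 13.8 = 220.8 m
d₂ = v₂t₂ = 39 × 11.1 = 432.9 m
d_total = 653.7 m, t_total = 24.9 s
v_avg = d_total/t_total = 653.7/24.9 = 26.25 m/s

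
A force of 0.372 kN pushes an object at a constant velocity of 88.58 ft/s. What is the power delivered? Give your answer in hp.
P = Fv = 372 N × 27 m/s = 1.004e+04 W = 13.47 hp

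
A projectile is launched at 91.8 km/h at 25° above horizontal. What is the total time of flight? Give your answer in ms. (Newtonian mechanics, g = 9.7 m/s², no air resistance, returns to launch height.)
T = 2v₀sin(θ)/g (with unit conversion) = 2222.0 ms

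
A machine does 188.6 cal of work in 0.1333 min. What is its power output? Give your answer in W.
P = W/t = 789.1 J / 7.998 s = 98.66 W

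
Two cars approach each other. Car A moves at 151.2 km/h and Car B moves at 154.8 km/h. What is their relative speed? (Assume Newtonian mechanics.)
v_rel = v_A + v_B = 151.2 + 154.8 = 306.0 km/h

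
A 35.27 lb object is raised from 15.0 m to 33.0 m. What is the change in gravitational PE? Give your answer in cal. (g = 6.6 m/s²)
ΔPE = mg(h₂ − h₁) = 16 kg × 6.6 m/s² × (33 − 15) m = 1901 J = 454.3 cal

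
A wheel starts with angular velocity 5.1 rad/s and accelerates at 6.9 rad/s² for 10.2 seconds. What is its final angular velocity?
ω = ω₀ + αt = 5.1 + 6.9 × 10.2 = 75.48 rad/s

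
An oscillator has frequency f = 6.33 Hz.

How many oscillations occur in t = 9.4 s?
n = f×t = 6.33×9.4 = 59.5 oscillations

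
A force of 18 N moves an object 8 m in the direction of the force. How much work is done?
W = Fd = 18×8 = 144.0 J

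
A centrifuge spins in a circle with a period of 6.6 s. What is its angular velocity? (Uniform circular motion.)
ω = 2π/T = 2π/6.6 = 0.952 rad/s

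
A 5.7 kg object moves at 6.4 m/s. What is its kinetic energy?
KE = ½mv² = ½×5.7×6.4² = 116.736 J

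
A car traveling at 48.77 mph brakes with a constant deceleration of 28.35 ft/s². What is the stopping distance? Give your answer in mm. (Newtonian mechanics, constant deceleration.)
d = v₀² / (2a) (with unit conversion) = 27500.0 mm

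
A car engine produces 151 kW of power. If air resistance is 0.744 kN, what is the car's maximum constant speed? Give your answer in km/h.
P = Fv → v = P/F = 151000 W / 744 N = 203 m/s = 730.6 km/h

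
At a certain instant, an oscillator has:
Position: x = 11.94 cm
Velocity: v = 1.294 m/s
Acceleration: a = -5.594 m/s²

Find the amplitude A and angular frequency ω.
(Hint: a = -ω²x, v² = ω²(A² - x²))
a = −ω²x → ω = √(|a|/x) = √(5.594/0.1194) = 6.845 rad/s
v² = ω²(A² − x²) → A = √(x² + v²/ω²) = √(0.1194² + 1.294²/6.845²) = 0.2236 m = 22.36 cm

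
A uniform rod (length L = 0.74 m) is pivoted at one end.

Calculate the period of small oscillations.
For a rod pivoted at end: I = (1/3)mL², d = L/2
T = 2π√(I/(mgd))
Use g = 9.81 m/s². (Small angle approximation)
I/m = (1/3)L² = 0.1825 m²; d = L/2 = 0.37 m
T = 2π√(I/(mgd)) = 2π√(0.1825/(9.81×0.37)) = 1.409 s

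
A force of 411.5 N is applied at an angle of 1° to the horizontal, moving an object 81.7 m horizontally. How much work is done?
W = Fd cosθ = 411.5×81.7×cos(1°) = 33614.0 J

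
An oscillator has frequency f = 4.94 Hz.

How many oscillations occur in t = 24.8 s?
n = f×t = 4.94×24.8 = 122.5 oscillations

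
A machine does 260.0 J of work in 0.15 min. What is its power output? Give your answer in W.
P = W/t = 260 J / 9 s = 28.89 W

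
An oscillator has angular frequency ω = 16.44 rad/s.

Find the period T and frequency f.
T = 2π/ω = 2π/16.44 = 0.3822 s; f = ω/2π = 2.617 Hz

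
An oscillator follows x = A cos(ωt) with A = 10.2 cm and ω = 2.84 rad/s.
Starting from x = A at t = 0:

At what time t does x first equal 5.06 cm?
cos(ωt) = x/A = 5.06/10.2 = 0.4961
ωt = arccos(0.4961) = 1.052 rad
t = 1.052/2.84 = 0.3703 s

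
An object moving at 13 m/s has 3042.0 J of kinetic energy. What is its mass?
KE = ½mv² → m = 2KE/v² = 2×3042.0/13² = 36.0 kg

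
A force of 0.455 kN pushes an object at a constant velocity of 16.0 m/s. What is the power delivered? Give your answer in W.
P = Fv = 455 N × 16 m/s = 7280 W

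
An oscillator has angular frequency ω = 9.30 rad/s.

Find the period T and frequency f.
T = 2π/ω = 2π/9.3 = 0.6756 s; f = ω/2π = 1.48 Hz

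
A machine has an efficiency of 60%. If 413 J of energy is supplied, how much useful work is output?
W_out = η × W_in = 0.6 × 413 = 247.8 J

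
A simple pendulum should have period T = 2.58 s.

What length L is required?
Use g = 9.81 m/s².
T = 2π√(L/g) → L = g(T/2π)² = 9.81×(2.58/2π)² = 1.654 m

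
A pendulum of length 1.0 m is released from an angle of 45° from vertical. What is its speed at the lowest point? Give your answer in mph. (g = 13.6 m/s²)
h = L(1 − cosθ) = 1.0×(1 − cos45°) = 0.2929 m
v = √(2gh) = √(2×13.6×0.2929) = 2.823 m/s = 6.314 mph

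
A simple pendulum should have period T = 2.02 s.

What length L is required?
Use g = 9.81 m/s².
T = 2π√(L/g) → L = g(T/2π)² = 9.81×(2.02/2π)² = 1.014 m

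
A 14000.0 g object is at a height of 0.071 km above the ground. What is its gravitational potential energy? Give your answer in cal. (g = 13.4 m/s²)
PE = mgh = 14 kg × 13.4 m/s² × 71 m = 1.332e+04 J = 3183.0 cal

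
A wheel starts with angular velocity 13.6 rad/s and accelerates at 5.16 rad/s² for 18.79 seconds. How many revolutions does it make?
θ = ω₀t + ½αt² = 13.6×18.79 + ½×5.16×18.79² = 1166.45 rad
Revolutions = θ/(2π) = 1166.45/(2π) = 185.65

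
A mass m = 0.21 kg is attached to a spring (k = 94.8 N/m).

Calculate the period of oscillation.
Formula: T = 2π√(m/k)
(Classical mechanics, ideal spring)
T = 2π√(m/k) = 2π√(0.21/94.8) = 0.2957 s; f = 1/T = 3.382 Hz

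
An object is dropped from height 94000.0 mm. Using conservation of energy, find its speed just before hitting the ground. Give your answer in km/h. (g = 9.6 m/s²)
mgh = ½mv² → v = √(2gh) = √(2×9.6×94) = 42.48 m/s = 152.9 km/h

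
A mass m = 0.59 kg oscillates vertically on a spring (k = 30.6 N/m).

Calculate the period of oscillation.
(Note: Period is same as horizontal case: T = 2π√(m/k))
T = 2π√(m/k) = 2π√(0.59/30.6) = 0.8725 s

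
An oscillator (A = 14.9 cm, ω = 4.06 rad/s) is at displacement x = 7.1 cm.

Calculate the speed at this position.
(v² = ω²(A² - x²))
v = ω√(A² − x²) = 4.06×√(0.149² − 0.071²) = 0.5318 m/s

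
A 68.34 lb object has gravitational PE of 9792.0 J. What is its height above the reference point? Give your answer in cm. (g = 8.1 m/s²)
PE = mgh → h = PE/(mg) = 9792 J / (31 kg × 8.1 m/s²) = 39 m = 3900.0 cm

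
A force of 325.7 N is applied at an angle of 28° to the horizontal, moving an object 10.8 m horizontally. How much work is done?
W = Fd cosθ = 325.7×10.8×cos(28°) = 3105.8 J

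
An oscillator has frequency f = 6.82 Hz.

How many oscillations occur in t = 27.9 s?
n = f×t = 6.82×27.9 = 190.3 oscillations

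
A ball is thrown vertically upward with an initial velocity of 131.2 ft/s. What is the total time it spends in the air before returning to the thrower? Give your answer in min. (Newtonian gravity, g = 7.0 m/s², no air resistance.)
t_total = 2v₀/g (with unit conversion) = 0.1904 min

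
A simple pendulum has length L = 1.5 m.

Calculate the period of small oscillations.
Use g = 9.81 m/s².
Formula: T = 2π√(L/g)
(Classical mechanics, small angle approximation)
T = 2π√(L/g) = 2π√(1.5/9.81) = 2.457 s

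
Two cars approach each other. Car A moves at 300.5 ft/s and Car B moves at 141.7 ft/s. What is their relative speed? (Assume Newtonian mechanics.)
v_rel = v_A + v_B = 300.5 + 141.7 = 442.2 ft/s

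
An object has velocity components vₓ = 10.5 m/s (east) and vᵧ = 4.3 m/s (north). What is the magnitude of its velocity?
|v| = √(vₓ² + vᵧ²) = √(10.5² + 4.3²) = √(128.74) = 11.35 m/s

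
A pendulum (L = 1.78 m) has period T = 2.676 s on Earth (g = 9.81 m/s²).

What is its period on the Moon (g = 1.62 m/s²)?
T = 2π√(L/g), so T_moon/T_earth = √(g_earth/g_moon)
T_moon = 2π√(1.78/1.62) = 6.586 s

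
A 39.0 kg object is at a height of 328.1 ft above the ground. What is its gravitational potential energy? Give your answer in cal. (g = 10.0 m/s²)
PE = mgh = 39 kg × 10.0 m/s² × 100 m = 3.9e+04 J = 9322.0 cal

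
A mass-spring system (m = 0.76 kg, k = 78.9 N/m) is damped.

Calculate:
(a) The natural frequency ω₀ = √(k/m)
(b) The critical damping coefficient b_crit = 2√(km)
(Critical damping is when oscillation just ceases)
ω₀ = √(k/m) = √(78.9/0.76) = 10.19 rad/s
b_crit = 2√(km) = 2√(78.9×0.76) = 15.49 kg/s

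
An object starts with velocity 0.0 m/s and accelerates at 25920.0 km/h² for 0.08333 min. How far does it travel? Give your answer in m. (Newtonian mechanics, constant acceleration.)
d = v₀t + ½at² (with unit conversion) = 25.0 m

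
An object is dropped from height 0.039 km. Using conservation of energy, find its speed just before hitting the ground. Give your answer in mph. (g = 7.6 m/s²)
mgh = ½mv² → v = √(2gh) = √(2×7.6×39) = 24.35 m/s = 54.46 mph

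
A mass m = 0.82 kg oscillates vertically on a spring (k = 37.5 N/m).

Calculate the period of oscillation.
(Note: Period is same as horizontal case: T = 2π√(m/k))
T = 2π√(m/k) = 2π√(0.82/37.5) = 0.9291 s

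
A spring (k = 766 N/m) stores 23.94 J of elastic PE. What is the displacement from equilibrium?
PE = ½kx² → x = √(2PE/k) = √(2×23.94/766) = 0.25 m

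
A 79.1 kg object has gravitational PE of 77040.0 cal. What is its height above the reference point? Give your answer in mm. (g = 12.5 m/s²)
PE = mgh → h = PE/(mg) = 3.223e+05 J / (79.1 kg × 12.5 m/s²) = 326 m = 326000.0 mm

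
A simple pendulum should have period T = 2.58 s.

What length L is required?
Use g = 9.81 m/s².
T = 2π√(L/g) → L = g(T/2π)² = 9.81×(2.58/2π)² = 1.654 m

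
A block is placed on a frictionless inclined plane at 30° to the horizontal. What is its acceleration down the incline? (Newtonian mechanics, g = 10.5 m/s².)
a = g sin(θ) = 10.5 × sin(30°) = 10.5 × 0.5 = 5.25 m/s²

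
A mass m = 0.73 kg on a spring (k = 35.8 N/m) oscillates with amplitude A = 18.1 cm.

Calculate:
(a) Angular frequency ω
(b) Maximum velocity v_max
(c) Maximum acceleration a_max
ω = √(k/m) = √(35.8/0.73) = 7.003 rad/s
v_max = ωA = 7.003×0.181 = 1.268 m/s
a_max = ω²A = 7.003²×0.181 = 8.876 m/s²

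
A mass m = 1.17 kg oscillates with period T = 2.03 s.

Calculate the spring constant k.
T = 2π√(m/k) → k = m(2π/T)² = 1.17×(2π/2.03)² = 11.21 N/m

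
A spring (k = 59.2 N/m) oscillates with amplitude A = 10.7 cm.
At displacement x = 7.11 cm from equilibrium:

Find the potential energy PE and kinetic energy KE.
E_total = ½kA² = ½×59.2×(0.107)² = 0.3389 J
PE = ½kx² = ½×59.2×(0.0711)² = 0.1496 J
KE = E_total − PE = 0.1893 J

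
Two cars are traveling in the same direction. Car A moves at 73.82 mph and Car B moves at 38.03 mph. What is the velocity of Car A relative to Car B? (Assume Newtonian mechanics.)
v_rel = v_A - v_B = 73.82 - 38.03 = 35.79 mph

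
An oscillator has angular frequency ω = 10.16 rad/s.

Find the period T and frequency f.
T = 2π/ω = 2π/10.16 = 0.6184 s; f = ω/2π = 1.617 Hz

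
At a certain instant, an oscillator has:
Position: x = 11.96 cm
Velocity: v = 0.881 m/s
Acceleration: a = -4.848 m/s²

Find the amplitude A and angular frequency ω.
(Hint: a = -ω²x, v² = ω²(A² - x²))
a = −ω²x → ω = √(|a|/x) = √(4.848/0.1196) = 6.367 rad/s
v² = ω²(A² − x²) → A = √(x² + v²/ω²) = √(0.1196² + 0.881²/6.367²) = 0.1829 m = 18.29 cm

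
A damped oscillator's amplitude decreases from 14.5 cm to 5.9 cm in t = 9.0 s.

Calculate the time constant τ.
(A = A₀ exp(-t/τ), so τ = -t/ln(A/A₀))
A/A₀ = 5.9/14.5 = 0.4069; ln(A/A₀) = -0.8992
τ = −t/ln(A/A₀) = −9.0/-0.8992 = 10.01 s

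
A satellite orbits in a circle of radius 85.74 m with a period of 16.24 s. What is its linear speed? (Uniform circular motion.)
v = 2πr/T = 2π×85.74/16.24 = 33.17 m/s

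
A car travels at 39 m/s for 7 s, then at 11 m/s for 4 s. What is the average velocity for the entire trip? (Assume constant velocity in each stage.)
d₁ = v₁t₁ = 39 × 7 = 273 m
d₂ = v₂t₂ = 11 × 4 = 44 m
d_total = 317 m, t_total = 11 s
v_avg = d_total/t_total = 317/11 = 28.82 m/s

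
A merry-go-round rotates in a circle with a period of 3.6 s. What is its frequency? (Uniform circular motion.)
f = 1/T = 1/3.6 = 0.2778 Hz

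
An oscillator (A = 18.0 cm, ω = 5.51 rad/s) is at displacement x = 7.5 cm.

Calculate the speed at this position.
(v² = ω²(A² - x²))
v = ω√(A² − x²) = 5.51×√(0.18² − 0.075²) = 0.9016 m/s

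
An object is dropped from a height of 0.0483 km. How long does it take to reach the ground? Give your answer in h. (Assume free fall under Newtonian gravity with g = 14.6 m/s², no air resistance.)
t = √(2h/g) (with unit conversion) = 0.0007145 h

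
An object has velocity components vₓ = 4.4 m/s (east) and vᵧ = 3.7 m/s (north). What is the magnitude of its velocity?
|v| = √(vₓ² + vᵧ²) = √(4.4² + 3.7²) = √(33.05) = 5.75 m/s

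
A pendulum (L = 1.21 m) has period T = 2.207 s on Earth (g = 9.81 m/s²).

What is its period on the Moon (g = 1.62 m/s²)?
T = 2π√(L/g), so T_moon/T_earth = √(g_earth/g_moon)
T_moon = 2π√(1.21/1.62) = 5.43 s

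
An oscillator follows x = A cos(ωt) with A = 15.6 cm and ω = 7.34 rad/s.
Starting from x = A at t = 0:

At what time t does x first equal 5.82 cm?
cos(ωt) = x/A = 5.82/15.6 = 0.3731
ωt = arccos(0.3731) = 1.188 rad
t = 1.188/7.34 = 0.1619 s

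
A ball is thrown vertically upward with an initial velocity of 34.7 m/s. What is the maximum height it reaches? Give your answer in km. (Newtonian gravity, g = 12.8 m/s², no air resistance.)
h_max = v₀²/(2g) (with unit conversion) = 0.04703 km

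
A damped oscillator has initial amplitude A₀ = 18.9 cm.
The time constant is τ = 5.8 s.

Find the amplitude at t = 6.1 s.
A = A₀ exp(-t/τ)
A = A₀ exp(−t/τ) = 18.9×exp(−6.1/5.8) = 6.602 cm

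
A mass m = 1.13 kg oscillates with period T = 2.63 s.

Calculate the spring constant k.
T = 2π√(m/k) → k = m(2π/T)² = 1.13×(2π/2.63)² = 6.45 N/m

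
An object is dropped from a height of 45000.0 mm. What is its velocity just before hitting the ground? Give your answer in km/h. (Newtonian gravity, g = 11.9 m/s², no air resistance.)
v = √(2gh) (with unit conversion) = 117.8 km/h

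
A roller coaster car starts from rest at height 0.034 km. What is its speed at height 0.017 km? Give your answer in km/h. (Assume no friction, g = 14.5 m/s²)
mgh₁ = ½mv₂² + mgh₂ → v₂ = √(2g(h₁−h₂)) = √(2×14.5×(34−17)) = 22.2 m/s = 79.93 km/h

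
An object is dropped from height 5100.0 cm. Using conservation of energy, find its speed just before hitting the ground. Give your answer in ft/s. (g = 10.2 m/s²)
mgh = ½mv² → v = √(2gh) = √(2×10.2×51) = 32.26 m/s = 105.8 ft/s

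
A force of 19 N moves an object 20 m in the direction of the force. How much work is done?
W = Fd = 19×20 = 380.0 J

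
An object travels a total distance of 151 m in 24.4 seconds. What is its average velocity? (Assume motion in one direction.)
v_avg = Δd / Δt = 151 / 24.4 = 6.19 m/s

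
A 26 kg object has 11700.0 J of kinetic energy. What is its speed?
KE = ½mv² → v = √(2KE/m) = √(2×11700.0/26) = 30.0 m/s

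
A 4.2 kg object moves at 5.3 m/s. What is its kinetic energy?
KE = ½mv² = ½×4.2×5.3² = 58.989 J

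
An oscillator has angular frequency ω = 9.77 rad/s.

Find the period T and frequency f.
T = 2π/ω = 2π/9.77 = 0.6431 s; f = ω/2π = 1.555 Hz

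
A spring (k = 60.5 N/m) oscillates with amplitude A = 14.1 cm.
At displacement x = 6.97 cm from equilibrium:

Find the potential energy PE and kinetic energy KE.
E_total = ½kA² = ½×60.5×(0.141)² = 0.6014 J
PE = ½kx² = ½×60.5×(0.0697)² = 0.147 J
KE = E_total − PE = 0.4544 J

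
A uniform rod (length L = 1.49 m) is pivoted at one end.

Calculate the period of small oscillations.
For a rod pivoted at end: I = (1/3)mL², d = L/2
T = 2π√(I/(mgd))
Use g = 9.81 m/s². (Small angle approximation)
I/m = (1/3)L² = 0.74 m²; d = L/2 = 0.745 m
T = 2π√(I/(mgd)) = 2π√(0.74/(9.81×0.745)) = 1.999 s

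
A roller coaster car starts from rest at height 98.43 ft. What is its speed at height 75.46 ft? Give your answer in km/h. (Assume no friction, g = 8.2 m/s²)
mgh₁ = ½mv₂² + mgh₂ → v₂ = √(2g(h₁−h₂)) = √(2×8.2×(30−23)) = 10.72 m/s = 38.58 km/h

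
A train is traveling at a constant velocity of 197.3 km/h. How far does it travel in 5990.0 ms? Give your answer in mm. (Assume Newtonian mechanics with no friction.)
d = vt (with unit conversion) = 328300.0 mm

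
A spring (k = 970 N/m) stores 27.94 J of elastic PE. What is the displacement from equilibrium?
PE = ½kx² → x = √(2PE/k) = √(2×27.94/970) = 0.24 m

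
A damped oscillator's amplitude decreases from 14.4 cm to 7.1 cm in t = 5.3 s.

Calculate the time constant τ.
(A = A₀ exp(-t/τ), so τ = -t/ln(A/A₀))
A/A₀ = 7.1/14.4 = 0.4931; ln(A/A₀) = -0.7071
τ = −t/ln(A/A₀) = −5.3/-0.7071 = 7.495 s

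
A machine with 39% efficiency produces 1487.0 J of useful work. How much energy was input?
W_in = W_out/η = 1487.0/0.39 = 3812.8 J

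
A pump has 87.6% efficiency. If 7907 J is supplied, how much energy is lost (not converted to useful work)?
W_out = η × W_in = 0.876×7907 = 6926.5 J
W_lost = W_in − W_out = 7907 − 6926.5 = 980.47 J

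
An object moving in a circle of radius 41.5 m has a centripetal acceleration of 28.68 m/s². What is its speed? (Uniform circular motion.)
v = √(a_c × r) = √(28.68 × 41.5) = 34.5 m/s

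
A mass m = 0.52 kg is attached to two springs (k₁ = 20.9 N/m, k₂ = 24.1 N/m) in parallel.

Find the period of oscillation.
k_eq = k₁+k₂ = 45 N/m
T = 2π√(m/k_eq) = 2π√(0.52/45) = 0.6754 s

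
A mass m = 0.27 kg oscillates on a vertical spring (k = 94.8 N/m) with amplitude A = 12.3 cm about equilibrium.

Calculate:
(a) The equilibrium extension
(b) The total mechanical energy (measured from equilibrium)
x_eq = mg/k = 0.27×9.81/94.8 = 0.02794 m = 2.794 cm
E = ½kA² = ½×94.8×(0.123)² = 0.7171 J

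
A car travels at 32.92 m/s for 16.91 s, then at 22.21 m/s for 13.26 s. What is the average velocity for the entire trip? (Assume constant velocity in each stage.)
d₁ = v₁t₁ = 32.92 × 16.91 = 556.677 m
d₂ = v₂t₂ = 22.21 × 13.26 = 294.505 m
d_total = 851.18 m, t_total = 30.17 s
v_avg = d_total/t_total = 851.18/30.17 = 28.21 m/s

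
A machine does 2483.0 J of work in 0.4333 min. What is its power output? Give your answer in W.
P = W/t = 2483 J / 26 s = 95.51 W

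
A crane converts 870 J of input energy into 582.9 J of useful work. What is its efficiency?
η = W_out/W_in = 582.9/870 = 0.67 = 67.0%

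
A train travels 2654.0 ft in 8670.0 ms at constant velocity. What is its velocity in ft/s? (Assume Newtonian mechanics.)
v = d/t (with unit conversion) = 306.1 ft/s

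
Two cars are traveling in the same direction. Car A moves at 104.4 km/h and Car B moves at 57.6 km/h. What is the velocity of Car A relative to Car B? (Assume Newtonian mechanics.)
v_rel = v_A - v_B = 104.4 - 57.6 = 46.8 km/h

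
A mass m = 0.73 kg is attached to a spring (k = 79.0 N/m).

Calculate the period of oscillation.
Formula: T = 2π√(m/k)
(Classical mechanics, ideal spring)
T = 2π√(m/k) = 2π√(0.73/79.0) = 0.604 s; f = 1/T = 1.656 Hz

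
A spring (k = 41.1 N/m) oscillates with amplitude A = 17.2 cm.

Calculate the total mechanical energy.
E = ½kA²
E = ½kA² = ½×41.1×(0.172)² = 0.608 J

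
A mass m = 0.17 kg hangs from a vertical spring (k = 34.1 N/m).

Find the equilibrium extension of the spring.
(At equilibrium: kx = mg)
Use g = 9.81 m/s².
x_eq = mg/k = 0.17×9.81/34.1 = 0.04891 m = 4.891 cm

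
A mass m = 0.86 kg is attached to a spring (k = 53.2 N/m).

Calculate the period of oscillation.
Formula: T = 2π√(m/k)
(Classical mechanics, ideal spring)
T = 2π√(m/k) = 2π√(0.86/53.2) = 0.7989 s; f = 1/T = 1.252 Hz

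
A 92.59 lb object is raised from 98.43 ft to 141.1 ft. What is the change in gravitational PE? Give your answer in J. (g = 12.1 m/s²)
ΔPE = mg(h₂ − h₁) = 42 kg × 12.1 m/s² × (43.01 − 30) m = 6609 J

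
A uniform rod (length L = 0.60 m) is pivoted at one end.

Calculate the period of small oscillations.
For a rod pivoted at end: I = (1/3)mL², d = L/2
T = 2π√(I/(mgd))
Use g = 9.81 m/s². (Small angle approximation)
I/m = (1/3)L² = 0.12 m²; d = L/2 = 0.3 m
T = 2π√(I/(mgd)) = 2π√(0.12/(9.81×0.3)) = 1.269 s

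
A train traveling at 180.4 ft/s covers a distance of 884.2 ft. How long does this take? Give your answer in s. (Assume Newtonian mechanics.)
t = d/v (with unit conversion) = 4.901 s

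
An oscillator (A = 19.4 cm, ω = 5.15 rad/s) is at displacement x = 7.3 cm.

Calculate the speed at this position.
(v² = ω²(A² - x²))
v = ω√(A² − x²) = 5.15×√(0.194² − 0.073²) = 0.9257 m/s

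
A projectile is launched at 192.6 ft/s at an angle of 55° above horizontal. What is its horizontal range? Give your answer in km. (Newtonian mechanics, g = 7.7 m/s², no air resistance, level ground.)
R = v₀² sin(2θ) / g (with unit conversion) = 0.4206 km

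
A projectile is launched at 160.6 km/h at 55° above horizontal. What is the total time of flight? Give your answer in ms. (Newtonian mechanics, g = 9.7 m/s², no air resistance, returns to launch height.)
T = 2v₀sin(θ)/g (with unit conversion) = 7535.0 ms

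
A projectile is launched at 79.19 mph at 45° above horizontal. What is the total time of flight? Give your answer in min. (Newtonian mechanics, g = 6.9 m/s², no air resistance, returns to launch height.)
T = 2v₀sin(θ)/g (with unit conversion) = 0.1209 min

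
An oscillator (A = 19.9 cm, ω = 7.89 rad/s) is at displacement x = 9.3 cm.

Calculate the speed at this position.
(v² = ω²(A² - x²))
v = ω√(A² − x²) = 7.89×√(0.199² − 0.093²) = 1.388 m/s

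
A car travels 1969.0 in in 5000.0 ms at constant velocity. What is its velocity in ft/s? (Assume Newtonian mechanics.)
v = d/t (with unit conversion) = 32.82 ft/s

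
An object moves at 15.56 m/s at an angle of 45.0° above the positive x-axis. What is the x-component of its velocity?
vₓ = v cos(θ) = 15.56 × cos(45.0°) = 11.0 m/s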